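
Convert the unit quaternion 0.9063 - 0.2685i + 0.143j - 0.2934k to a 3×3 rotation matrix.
[[0.7869, 0.455, 0.4168], [-0.6086, 0.6836, 0.4028], [-0.1016, -0.5706, 0.8149]]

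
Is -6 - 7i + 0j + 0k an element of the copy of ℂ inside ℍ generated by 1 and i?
Yes. The quaternion -6 - 7i has j- and k-coefficients y = z = 0, so it lies in the complex subalgebra spanned by 1 and i.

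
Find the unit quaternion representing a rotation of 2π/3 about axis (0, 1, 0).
0.5 + 0.866j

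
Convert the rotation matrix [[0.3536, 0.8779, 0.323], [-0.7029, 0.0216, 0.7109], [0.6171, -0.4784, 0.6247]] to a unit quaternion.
0.7071 - 0.4205i - 0.104j - 0.5589k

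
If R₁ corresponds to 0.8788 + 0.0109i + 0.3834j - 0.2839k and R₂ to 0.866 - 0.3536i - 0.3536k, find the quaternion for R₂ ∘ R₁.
0.6645 - 0.1657i + 0.2278j - 0.6922k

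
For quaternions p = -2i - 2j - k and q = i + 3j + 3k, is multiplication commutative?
No: pq = 11 - 3i + 5j - 4k ≠ 11 + 3i - 5j + 4k = qp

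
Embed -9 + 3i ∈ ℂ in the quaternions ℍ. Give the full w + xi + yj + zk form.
-9 + 3i + 0j + 0k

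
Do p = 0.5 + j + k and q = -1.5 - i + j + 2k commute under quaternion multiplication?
No: pq = -3.75 + 0.5i - 2j + 0.5k ≠ -3.75 - 1.5i - 1.5k = qp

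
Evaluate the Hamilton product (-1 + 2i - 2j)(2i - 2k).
-4 + 2i + 4j + 6k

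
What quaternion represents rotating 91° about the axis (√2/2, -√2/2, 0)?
0.7009 + 0.5043i - 0.5043j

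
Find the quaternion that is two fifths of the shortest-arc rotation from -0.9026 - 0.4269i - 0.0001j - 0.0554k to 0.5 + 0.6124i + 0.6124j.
-0.7968 - 0.5408i - 0.2672j - 0.0355k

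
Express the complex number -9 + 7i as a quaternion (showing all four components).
-9 + 7i + 0j + 0k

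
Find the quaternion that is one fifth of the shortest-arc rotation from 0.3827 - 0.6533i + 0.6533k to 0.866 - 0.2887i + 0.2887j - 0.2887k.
0.5624 - 0.6522i + 0.0747j + 0.5028k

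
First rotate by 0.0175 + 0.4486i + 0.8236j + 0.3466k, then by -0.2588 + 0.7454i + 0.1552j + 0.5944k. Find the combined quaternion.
-0.6728 - 0.5388i - 0.2021j + 0.465k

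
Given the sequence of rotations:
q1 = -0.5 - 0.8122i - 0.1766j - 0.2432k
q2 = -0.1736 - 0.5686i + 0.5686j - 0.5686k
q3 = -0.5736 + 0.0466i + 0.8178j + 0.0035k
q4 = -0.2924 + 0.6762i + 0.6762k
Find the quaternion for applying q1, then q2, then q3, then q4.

q2 · q1 = -0.4129 + 0.1866i + 0.0699j + 0.8888k
q3 · q2 · q1 = 0.1679 + 0.6003i - 0.4185j - 0.6606k
q4 · q3 · q2 · q1 = -0.0083 + 0.221i + 0.975j + 0.0237k
-0.0083 + 0.221i + 0.975j + 0.0237k


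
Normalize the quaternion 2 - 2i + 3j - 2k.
0.4364 - 0.4364i + 0.6547j - 0.4364k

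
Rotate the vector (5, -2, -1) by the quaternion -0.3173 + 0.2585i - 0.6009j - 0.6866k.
(-1.859, -0.211, -5.148)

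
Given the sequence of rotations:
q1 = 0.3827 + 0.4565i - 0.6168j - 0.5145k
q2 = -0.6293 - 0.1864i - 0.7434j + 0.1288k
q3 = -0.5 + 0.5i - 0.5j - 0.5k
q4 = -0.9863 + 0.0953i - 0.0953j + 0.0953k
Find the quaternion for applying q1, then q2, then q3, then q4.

q2 · q1 = -0.548 + 0.1033i + 0.0665j + 0.8274k
q3 · q2 · q1 = 0.6693 - 0.7061i - 0.2246j - 0.0548k
q4 · q3 · q2 · q1 = -0.609 + 0.7868i + 0.0957j + 0.0291k
-0.609 + 0.7868i + 0.0957j + 0.0291k


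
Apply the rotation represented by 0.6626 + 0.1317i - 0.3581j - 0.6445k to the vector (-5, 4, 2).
(2.187, 5.854, 2.438)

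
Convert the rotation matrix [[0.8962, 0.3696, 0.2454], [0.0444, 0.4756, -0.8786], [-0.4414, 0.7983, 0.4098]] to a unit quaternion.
0.8339 + 0.5027i + 0.2059j - 0.0975k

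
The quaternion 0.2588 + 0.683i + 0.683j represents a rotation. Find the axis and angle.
axis = (√2/2, √2/2, 0), θ = 5π/6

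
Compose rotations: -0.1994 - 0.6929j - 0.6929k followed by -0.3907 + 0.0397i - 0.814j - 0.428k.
-0.7827 + 0.2595i + 0.4605j + 0.3286k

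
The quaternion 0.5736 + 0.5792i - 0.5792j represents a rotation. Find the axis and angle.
axis = (√2/2, -√2/2, 0), θ = 110°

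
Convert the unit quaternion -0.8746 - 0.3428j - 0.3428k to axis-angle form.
axis = (0, -√2/2, -√2/2), θ = 302°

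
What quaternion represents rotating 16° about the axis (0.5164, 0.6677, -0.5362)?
0.9903 + 0.0719i + 0.0929j - 0.0746k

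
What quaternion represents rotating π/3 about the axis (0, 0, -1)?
0.866 - 0.5k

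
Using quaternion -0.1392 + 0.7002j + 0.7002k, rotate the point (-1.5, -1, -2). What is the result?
(1.637, -1.688, -1.312)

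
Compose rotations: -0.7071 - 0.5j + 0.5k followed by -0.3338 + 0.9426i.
0.236 - 0.6665i - 0.3044j - 0.6382k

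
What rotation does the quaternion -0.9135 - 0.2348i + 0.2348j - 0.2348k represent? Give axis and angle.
axis = (-√3/3, √3/3, -√3/3), θ = 312°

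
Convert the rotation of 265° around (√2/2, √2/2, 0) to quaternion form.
-0.6756 + 0.5213i + 0.5213j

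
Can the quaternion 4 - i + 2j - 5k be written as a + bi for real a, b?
No. The quaternion 4 - i + 2j - 5k has j-coefficient y = 2 and k-coefficient z = -5, not both zero, so it does not lie in the complex subalgebra spanned by 1 and i.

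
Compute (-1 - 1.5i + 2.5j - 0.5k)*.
-1 + 1.5i - 2.5j + 0.5k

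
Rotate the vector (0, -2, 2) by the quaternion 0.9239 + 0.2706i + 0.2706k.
(1.293, -2.414, 0.707)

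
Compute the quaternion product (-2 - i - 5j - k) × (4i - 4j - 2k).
-18 - 2i + 2j + 28k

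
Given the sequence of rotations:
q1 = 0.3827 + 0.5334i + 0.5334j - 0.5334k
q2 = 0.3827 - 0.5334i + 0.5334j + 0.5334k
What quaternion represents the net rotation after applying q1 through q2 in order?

q2 · q1 = 0.431 - 0.569i + 0.4083j - 0.569k
0.431 - 0.569i + 0.4083j - 0.569k


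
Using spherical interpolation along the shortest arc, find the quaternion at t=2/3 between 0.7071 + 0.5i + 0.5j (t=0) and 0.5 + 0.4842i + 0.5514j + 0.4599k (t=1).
0.5868 + 0.5042i + 0.5501j + 0.3143k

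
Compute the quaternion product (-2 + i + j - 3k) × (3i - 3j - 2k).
-6 - 17i - j - 2k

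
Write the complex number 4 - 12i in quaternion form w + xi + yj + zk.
4 - 12i + 0j + 0k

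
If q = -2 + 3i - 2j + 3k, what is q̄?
-2 - 3i + 2j - 3k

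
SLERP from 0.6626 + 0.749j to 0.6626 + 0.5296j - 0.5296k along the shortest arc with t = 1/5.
0.6811 + 0.7236j - 0.1119k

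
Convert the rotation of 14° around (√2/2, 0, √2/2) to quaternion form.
0.9925 + 0.0862i + 0.0862k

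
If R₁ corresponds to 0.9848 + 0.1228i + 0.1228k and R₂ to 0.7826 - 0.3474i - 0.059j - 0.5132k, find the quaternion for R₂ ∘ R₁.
0.8764 - 0.2533i - 0.0785j - 0.4021k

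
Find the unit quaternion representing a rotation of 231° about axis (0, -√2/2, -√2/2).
-0.4305 - 0.6382j - 0.6382k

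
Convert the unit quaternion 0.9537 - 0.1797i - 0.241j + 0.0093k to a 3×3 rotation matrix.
[[0.8837, 0.0689, -0.463], [0.1044, 0.9352, 0.3383], [0.4563, -0.3472, 0.8193]]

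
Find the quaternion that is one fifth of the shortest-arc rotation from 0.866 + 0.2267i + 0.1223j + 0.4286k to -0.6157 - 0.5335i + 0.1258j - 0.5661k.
0.8311 + 0.295i + 0.0731j + 0.4657k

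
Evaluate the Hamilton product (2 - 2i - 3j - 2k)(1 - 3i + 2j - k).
-i + 5j - 17k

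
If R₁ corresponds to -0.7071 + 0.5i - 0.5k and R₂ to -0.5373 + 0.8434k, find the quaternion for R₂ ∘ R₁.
0.8016 - 0.2686i + 0.4217j - 0.3277k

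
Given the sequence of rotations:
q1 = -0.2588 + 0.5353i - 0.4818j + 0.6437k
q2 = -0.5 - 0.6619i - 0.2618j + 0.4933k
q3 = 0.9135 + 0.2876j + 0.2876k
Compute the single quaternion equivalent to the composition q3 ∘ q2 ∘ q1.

q2 · q1 = 0.04 - 0.0272i + 0.9988j + 0.0095k
q3 · q2 · q1 = -0.2534 - 0.3094i + 0.9161j + 0.028k
-0.2534 - 0.3094i + 0.9161j + 0.028k


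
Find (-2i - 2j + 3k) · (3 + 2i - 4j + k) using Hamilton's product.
-7 + 4i + 2j + 21k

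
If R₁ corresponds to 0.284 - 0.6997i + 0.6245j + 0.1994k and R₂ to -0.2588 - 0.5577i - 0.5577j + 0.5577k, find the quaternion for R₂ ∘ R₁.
-0.2266 - 0.4368i - 0.599j - 0.6317k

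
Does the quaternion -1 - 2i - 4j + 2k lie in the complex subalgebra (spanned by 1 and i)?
No. The quaternion -1 - 2i - 4j + 2k has j-coefficient y = -4 and k-coefficient z = 2, not both zero, so it does not lie in the complex subalgebra spanned by 1 and i.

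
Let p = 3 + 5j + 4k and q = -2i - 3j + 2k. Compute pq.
7 + 16i - 17j + 16k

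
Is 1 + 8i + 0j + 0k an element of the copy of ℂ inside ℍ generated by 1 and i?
Yes. The quaternion 1 + 8i has j- and k-coefficients y = z = 0, so it lies in the complex subalgebra spanned by 1 and i.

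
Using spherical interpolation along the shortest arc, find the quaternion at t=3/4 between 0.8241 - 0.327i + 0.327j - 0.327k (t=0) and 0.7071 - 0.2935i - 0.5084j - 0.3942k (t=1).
0.795 - 0.3257i - 0.3117j - 0.4058k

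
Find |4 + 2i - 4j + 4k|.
√52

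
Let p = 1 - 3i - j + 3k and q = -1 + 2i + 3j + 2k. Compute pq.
2 - 6i + 16j - 8k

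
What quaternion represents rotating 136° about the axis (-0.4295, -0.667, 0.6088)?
0.3746 - 0.3982i - 0.6184j + 0.5645k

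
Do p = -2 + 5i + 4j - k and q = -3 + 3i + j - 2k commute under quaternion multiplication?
No: pq = -15 - 28i - 7j ≠ -15 - 14i - 21j + 14k = qp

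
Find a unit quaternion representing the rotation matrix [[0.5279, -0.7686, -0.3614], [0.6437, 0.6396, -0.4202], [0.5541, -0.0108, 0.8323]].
0.866 + 0.1182i - 0.2643j + 0.4077k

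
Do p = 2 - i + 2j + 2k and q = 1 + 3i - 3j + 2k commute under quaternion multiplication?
No: pq = 7 + 15i + 4j + 3k ≠ 7 - 5i - 12j + 9k = qp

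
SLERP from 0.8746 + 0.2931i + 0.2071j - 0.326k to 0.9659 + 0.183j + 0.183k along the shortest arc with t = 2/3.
0.9744 + 0.1032i + 0.1992j + 0.0115k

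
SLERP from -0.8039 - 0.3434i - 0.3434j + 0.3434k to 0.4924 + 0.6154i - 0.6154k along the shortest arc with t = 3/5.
-0.6468 - 0.5294i - 0.1449j + 0.5294k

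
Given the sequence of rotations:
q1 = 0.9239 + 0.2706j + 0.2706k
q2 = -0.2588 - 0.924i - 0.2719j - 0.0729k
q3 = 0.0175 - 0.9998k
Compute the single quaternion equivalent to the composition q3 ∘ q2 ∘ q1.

q2 · q1 = -0.1458 - 0.9075i - 0.0712j - 0.3874k
q3 · q2 · q1 = -0.3899 - 0.0871i + 0.9061j + 0.139k
-0.3899 - 0.0871i + 0.9061j + 0.139k


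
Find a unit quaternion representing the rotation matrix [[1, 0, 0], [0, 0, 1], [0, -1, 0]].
0.7071 - 0.7071i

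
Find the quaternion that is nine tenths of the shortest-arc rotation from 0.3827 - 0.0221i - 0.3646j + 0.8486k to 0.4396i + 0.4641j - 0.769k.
0.0406 - 0.4024i - 0.461j + 0.7898k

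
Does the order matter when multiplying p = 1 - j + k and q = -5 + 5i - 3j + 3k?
Yes: pq = -11 + 5i + 7j + 3k ≠ -11 + 5i - 3j - 7k = qp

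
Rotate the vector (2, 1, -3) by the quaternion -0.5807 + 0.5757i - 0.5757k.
(1.994, -0.994, -3.006)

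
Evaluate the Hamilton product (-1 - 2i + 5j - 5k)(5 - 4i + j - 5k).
-43 - 26i + 34j - 2k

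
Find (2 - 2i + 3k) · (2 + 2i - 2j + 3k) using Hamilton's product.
-1 + 6i + 8j + 16k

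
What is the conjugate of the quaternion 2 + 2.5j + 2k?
2 - 2.5j - 2k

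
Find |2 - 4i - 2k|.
√24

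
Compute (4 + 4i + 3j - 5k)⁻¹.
0.0606 - 0.0606i - 0.0455j + 0.0758k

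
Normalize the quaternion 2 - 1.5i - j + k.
0.6963 - 0.5222i - 0.3482j + 0.3482k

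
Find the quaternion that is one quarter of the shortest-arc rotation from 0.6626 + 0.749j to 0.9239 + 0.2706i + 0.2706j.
0.7567 + 0.0719i + 0.6498j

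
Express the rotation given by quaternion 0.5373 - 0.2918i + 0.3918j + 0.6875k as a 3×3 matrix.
[[-0.2523, -0.9674, 0.0198], [0.5101, -0.1156, 0.8523], [-0.8223, 0.2252, 0.5227]]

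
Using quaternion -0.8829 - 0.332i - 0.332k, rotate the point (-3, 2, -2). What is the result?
(-3.952, 0.532, -1.048)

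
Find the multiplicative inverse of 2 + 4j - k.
0.0952 - 0.1905j + 0.0476k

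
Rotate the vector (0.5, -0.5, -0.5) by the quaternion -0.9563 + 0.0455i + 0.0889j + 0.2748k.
(0.222, -0.749, -0.373)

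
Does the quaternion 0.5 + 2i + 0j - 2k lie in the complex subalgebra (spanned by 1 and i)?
No. The quaternion 0.5 + 2i - 2k has j-coefficient y = 0 and k-coefficient z = -2, not both zero, so it does not lie in the complex subalgebra spanned by 1 and i.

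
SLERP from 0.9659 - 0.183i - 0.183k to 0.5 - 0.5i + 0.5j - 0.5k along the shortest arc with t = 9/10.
0.5696 - 0.4813i + 0.4607j - 0.4813k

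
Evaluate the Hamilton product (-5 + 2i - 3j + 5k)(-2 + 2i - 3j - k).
2 + 4i + 33j - 5k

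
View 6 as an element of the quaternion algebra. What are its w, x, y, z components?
6 + 0i + 0j + 0k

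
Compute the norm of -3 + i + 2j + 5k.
√39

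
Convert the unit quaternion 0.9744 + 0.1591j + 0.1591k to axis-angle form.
axis = (0, √2/2, √2/2), θ = 26°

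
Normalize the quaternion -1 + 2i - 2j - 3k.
-0.2357 + 0.4714i - 0.4714j - 0.7071k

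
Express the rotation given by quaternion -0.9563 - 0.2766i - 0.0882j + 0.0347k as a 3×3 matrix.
[[0.982, 0.1152, 0.1495], [-0.0176, 0.8446, -0.5351], [-0.1879, 0.5229, 0.8314]]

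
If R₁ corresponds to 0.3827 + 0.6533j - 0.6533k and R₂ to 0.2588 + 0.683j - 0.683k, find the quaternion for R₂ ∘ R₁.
-0.7934 + 0.4305j - 0.4305k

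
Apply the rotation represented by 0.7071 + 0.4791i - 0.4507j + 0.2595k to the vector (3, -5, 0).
(5.371, -2.226, 0.44)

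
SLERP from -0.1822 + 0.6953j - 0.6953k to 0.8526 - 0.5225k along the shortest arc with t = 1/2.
0.4313 + 0.4473j - 0.7835k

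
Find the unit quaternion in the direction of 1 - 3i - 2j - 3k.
0.2085 - 0.6255i - 0.417j - 0.6255k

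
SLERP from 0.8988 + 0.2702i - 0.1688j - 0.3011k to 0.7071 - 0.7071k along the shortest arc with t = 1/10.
0.8916 + 0.2456i - 0.1535j - 0.3482k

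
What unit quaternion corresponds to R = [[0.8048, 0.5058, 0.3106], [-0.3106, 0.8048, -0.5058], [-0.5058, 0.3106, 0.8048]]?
0.9239 + 0.2209i + 0.2209j - 0.2209k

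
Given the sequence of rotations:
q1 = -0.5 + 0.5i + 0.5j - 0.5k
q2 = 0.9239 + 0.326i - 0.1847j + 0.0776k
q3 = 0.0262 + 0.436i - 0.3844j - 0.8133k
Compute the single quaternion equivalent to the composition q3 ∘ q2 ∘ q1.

q2 · q1 = -0.4938 + 0.3525i + 0.7561j - 0.2454k
q3 · q2 · q1 = -0.0756 + 0.5032i + 0.0299j + 0.8603k
-0.0756 + 0.5032i + 0.0299j + 0.8603k


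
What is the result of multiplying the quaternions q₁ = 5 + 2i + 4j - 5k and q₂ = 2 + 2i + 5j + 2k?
-4 + 47i + 19j + 2k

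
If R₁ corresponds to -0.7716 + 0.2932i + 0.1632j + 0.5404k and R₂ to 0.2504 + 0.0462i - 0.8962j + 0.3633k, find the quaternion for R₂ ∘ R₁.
-0.2568 - 0.5058i + 0.8139j + 0.1253k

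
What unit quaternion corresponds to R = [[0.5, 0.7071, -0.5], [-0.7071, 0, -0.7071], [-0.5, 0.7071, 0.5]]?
0.7071 + 0.5i - 0.5k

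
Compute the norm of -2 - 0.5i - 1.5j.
2.55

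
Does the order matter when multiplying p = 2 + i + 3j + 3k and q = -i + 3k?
Yes: pq = -8 + 7i - 6j + 9k ≠ -8 - 11i + 6j + 3k = qp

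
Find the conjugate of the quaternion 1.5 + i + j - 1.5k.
1.5 - i - j + 1.5k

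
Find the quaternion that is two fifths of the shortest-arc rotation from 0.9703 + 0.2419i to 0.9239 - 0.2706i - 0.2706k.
0.9928 + 0.037i - 0.1137k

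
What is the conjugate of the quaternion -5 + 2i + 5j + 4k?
-5 - 2i - 5j - 4k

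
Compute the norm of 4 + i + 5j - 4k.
√58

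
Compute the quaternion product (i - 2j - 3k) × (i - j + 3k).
6 - 9i - 6j + k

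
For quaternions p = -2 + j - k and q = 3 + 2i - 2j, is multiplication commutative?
No: pq = -4 - 6i + 5j - 5k ≠ -4 - 2i + 9j - k = qp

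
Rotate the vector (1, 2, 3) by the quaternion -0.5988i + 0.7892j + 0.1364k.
(-2.663, 0.192, -2.621)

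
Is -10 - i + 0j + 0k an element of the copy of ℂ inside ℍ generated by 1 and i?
Yes. The quaternion -10 - i has j- and k-coefficients y = z = 0, so it lies in the complex subalgebra spanned by 1 and i.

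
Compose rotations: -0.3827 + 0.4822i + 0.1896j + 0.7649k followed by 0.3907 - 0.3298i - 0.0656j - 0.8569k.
0.6774 + 0.4269i - 0.0618j + 0.5959k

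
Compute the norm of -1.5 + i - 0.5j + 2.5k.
3.122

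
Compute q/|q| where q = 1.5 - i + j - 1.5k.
0.5883 - 0.3922i + 0.3922j - 0.5883k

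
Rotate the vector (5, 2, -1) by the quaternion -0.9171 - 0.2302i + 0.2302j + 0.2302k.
(5.101, -0.749, 1.85)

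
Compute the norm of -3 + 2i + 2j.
√17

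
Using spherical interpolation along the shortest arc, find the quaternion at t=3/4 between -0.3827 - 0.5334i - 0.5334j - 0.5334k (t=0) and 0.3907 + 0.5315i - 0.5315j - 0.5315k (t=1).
0.2115 + 0.2832i - 0.6615j - 0.6615k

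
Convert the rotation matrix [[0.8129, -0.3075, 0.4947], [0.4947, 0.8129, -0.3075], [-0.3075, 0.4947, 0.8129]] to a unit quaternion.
0.9272 + 0.2163i + 0.2163j + 0.2163k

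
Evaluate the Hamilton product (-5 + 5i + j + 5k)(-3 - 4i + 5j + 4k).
10 - 16i - 68j - 6k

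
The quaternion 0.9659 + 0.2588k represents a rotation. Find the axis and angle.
axis = (0, 0, 1), θ = π/6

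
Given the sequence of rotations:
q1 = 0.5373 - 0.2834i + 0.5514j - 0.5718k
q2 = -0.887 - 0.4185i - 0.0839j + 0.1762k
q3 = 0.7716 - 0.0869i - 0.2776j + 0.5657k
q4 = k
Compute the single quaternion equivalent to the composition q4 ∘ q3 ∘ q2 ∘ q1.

q2 · q1 = -0.4482 - 0.0227i - 0.8234j + 0.3473k
q3 · q2 · q1 = -0.7728 + 0.3908i - 0.4936j + 0.0797k
q4 · q3 · q2 · q1 = -0.0797 + 0.4936i + 0.3908j - 0.7728k
-0.0797 + 0.4936i + 0.3908j - 0.7728k


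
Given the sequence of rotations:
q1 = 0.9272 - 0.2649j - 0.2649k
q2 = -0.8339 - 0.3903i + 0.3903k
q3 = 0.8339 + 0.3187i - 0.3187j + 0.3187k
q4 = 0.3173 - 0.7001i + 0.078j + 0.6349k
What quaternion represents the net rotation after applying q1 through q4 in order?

q2 · q1 = -0.6698 - 0.2585i + 0.1175j + 0.6862k
q3 · q2 · q1 = -0.6574 - 0.6852i + 0.0104j + 0.3138k
q4 · q3 · q2 · q1 = -0.8883 + 0.2607i - 0.2633j - 0.2716k
-0.8883 + 0.2607i - 0.2633j - 0.2716k


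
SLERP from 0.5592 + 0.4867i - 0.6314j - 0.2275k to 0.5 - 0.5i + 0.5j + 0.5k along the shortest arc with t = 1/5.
0.363 + 0.5511i - 0.6776j - 0.3246k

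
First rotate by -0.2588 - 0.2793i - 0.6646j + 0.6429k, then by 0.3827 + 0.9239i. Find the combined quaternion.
0.159 - 0.346i - 0.8483j - 0.368k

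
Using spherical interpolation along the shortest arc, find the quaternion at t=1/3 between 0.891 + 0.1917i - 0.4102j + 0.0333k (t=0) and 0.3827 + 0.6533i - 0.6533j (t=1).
0.7651 + 0.3717i - 0.5253j + 0.0234k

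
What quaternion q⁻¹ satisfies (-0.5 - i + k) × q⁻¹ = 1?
-0.2222 + 0.4444i - 0.4444k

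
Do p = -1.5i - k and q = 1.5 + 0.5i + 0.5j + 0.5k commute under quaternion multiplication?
No: pq = 1.25 - 1.75i + 0.25j - 2.25k ≠ 1.25 - 2.75i - 0.25j - 0.75k = qp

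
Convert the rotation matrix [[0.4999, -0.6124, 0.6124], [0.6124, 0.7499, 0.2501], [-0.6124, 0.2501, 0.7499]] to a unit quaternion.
0.866 + 0.3536j + 0.3536k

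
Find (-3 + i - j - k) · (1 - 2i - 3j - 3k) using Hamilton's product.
-7 + 7i + 13j + 3k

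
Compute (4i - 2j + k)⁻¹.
-0.1905i + 0.0952j - 0.0476k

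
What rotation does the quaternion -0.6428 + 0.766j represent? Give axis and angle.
axis = (0, 1, 0), θ = 260°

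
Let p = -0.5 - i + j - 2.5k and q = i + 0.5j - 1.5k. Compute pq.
-3.25 - 0.75i - 4.25j - 0.75k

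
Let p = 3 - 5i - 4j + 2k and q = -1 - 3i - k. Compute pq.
-16 - 7j - 17k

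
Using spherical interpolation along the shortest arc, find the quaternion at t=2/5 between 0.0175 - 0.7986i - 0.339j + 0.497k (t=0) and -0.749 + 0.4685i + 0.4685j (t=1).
0.3576 - 0.7514i - 0.4435j + 0.333k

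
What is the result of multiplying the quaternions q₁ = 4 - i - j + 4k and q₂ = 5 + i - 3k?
33 + 2i - 4j + 9k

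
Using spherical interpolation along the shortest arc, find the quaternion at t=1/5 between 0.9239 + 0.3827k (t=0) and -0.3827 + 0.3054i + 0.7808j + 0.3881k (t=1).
0.9429 - 0.0841i - 0.215j + 0.2401k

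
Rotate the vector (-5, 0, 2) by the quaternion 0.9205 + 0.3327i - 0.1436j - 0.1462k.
(-5.303, 0.683, 0.639)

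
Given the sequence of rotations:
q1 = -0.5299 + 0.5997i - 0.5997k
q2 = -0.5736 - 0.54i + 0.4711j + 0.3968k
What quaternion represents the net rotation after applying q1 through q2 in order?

q2 · q1 = 0.8657 - 0.3404i - 0.3355j - 0.1488k
0.8657 - 0.3404i - 0.3355j - 0.1488k


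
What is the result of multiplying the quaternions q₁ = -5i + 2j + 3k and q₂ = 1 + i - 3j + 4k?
-1 + 12i + 25j + 16k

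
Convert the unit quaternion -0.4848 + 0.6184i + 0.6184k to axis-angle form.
axis = (√2/2, 0, √2/2), θ = 238°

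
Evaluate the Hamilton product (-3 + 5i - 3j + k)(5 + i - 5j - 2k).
-33 + 33i + 11j - 11k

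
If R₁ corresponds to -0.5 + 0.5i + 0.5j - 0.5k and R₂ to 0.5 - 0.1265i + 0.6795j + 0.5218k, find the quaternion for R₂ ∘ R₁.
-0.2656 - 0.2874i + 0.1079j - 0.9139k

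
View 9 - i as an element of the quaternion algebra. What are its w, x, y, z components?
9 - i + 0j + 0k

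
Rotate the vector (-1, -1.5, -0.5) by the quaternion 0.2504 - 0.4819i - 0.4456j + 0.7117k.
(0.755, 0.127, 1.707)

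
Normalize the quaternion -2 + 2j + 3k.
-0.4851 + 0.4851j + 0.7276k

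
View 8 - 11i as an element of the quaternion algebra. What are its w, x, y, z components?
8 - 11i + 0j + 0k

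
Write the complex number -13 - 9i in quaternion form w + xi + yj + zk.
-13 - 9i + 0j + 0k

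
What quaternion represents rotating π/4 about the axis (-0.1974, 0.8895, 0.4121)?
0.9239 - 0.0755i + 0.3404j + 0.1577k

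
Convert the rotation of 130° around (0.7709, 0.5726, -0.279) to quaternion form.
0.4226 + 0.6987i + 0.519j - 0.2529k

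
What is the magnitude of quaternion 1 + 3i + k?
√11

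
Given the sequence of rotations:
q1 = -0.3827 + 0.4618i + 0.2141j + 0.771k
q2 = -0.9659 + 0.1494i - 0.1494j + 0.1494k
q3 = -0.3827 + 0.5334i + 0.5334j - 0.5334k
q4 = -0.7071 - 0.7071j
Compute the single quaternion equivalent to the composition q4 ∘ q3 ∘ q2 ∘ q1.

q2 · q1 = 0.2175 - 0.6504i - 0.1958j - 0.7009k
q3 · q2 · q1 = -0.0057 - 0.1134i + 0.9117j + 0.3947k
q4 · q3 · q2 · q1 = 0.6487 - 0.1989i - 0.6406j - 0.3593k
0.6487 - 0.1989i - 0.6406j - 0.3593k


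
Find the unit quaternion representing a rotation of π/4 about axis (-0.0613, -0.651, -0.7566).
0.9239 - 0.0235i - 0.2491j - 0.2895k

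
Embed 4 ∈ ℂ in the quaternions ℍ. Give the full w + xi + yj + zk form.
4 + 0i + 0j + 0k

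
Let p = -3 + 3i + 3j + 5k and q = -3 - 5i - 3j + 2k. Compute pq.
23 + 27i - 31j - 15k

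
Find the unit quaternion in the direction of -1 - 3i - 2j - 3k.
-0.2085 - 0.6255i - 0.417j - 0.6255k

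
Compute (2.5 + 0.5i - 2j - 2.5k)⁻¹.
0.1493 - 0.0299i + 0.1194j + 0.1493k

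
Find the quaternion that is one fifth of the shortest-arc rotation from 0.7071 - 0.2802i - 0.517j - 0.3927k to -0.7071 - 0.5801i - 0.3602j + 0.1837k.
0.8314 - 0.0948i - 0.3686j - 0.4047k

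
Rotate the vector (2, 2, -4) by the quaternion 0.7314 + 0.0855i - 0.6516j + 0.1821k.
(3.102, 3.598, 1.199)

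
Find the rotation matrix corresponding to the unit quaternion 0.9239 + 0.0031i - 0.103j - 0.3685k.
[[0.7072, 0.6803, -0.1926], [-0.6816, 0.7284, 0.0702], [0.188, 0.0816, 0.9788]]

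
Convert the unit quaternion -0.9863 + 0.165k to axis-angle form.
axis = (0, 0, 1), θ = 341°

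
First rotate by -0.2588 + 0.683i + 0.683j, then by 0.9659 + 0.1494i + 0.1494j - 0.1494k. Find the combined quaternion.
-0.4541 + 0.7231i + 0.519j + 0.0387k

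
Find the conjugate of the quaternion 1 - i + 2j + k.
1 + i - 2j - k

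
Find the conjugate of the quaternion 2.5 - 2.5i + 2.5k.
2.5 + 2.5i - 2.5k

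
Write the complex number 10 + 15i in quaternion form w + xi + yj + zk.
10 + 15i + 0j + 0k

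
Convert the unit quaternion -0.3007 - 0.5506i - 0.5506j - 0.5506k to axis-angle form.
axis = (-√3/3, -√3/3, -√3/3), θ = 215°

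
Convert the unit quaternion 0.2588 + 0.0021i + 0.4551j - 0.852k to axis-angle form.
axis = (0.0022, 0.4712, -0.882), θ = 5π/6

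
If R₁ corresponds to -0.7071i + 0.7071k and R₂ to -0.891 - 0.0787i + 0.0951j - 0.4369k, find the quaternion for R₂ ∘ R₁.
0.2533 + 0.6973i + 0.3646j - 0.5628k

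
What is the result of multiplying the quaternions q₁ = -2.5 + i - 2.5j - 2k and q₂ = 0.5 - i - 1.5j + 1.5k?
-1 - 3.75i + 3j - 8.75k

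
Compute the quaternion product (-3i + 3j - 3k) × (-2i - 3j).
3 - 9i + 6j + 15k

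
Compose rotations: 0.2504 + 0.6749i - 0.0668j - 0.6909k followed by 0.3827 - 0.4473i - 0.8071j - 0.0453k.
0.3125 + 0.7009i - 0.5673j + 0.2988k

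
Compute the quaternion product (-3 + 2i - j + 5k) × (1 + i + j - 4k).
16 - 2i + 9j + 20k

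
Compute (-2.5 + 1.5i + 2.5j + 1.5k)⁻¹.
-0.1471 - 0.0882i - 0.1471j - 0.0882k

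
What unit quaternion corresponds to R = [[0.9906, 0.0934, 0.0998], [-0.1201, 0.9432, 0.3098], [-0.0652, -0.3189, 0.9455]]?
0.9848 - 0.1596i + 0.0419j - 0.0542k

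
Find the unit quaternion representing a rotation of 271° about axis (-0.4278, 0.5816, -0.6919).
-0.7133 - 0.2998i + 0.4076j - 0.485k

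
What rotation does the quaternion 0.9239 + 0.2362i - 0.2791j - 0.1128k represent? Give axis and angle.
axis = (0.6173, -0.7294, -0.2948), θ = π/4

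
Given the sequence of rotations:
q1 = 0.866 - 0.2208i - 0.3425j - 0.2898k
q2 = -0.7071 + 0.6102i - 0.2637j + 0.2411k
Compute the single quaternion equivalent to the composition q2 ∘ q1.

q2 · q1 = -0.4981 + 0.8436i + 0.1374j + 0.1465k
-0.4981 + 0.8436i + 0.1374j + 0.1465k


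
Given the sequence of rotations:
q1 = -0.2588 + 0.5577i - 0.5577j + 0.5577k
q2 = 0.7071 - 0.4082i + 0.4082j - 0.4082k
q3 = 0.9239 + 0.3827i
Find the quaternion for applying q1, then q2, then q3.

q2 · q1 = 0.5 + 0.5i - 0.5j + 0.5k
q3 · q2 · q1 = 0.2706 + 0.6533i - 0.6533j + 0.2706k
0.2706 + 0.6533i - 0.6533j + 0.2706k


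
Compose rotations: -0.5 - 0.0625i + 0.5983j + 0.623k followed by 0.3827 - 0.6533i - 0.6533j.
0.1587 - 0.1043i + 0.9626j - 0.1933k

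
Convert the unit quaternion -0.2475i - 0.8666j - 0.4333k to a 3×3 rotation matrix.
[[-0.8775, 0.429, 0.2145], [0.429, 0.502, 0.751], [0.2145, 0.751, -0.6245]]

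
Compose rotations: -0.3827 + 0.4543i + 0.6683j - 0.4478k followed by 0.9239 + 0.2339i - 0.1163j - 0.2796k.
-0.5073 + 0.5692i + 0.6397j - 0.0976k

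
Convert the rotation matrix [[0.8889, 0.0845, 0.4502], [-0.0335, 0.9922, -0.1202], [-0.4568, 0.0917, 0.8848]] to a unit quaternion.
0.9703 + 0.0546i + 0.2337j - 0.0304k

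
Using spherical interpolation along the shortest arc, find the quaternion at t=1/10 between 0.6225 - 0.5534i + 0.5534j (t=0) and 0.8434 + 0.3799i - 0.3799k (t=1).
0.7027 - 0.4763i + 0.5262j - 0.0499k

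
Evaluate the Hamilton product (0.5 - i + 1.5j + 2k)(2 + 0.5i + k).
-0.5 - 0.25i + 5j + 3.75k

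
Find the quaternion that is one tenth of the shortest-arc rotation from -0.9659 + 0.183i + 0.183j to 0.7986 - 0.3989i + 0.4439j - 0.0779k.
-0.9702 + 0.2107i + 0.1192j + 0.0085k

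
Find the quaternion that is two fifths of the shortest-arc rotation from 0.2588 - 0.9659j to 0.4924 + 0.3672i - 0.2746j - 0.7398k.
0.4224 + 0.1797i - 0.8113j - 0.3621k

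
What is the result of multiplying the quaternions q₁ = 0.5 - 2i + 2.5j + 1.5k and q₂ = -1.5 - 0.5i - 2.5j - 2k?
7.5 + 1.5i - 9.75j + 3k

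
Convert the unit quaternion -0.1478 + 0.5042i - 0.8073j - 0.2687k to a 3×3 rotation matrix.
[[-0.4479, -0.8935, -0.0323], [-0.7347, 0.3472, 0.5829], [-0.5096, 0.2848, -0.8119]]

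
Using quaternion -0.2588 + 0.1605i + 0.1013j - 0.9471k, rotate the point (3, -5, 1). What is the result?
(-0.512, 5.687, 1.548)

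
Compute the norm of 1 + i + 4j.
√18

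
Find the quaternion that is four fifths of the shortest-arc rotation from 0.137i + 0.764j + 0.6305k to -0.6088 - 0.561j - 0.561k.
0.5008 + 0.0295i + 0.6259j + 0.5972k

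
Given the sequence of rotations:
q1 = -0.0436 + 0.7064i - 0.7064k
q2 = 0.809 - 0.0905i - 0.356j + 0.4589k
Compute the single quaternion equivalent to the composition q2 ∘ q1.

q2 · q1 = 0.3528 + 0.8269i + 0.2758j - 0.34k
0.3528 + 0.8269i + 0.2758j - 0.34k


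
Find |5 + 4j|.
√41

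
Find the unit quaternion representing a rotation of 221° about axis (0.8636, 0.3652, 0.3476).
-0.3502 + 0.8089i + 0.3421j + 0.3256k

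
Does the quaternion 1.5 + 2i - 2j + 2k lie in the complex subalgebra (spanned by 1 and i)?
No. The quaternion 1.5 + 2i - 2j + 2k has j-coefficient y = -2 and k-coefficient z = 2, not both zero, so it does not lie in the complex subalgebra spanned by 1 and i.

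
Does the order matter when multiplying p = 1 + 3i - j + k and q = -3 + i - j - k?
Yes: pq = -6 - 6i + 6j - 6k ≠ -6 - 10i - 2j - 2k = qp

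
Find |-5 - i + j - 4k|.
√43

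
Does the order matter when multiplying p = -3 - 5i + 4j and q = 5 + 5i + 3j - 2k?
Yes: pq = -2 - 48i + j - 29k ≠ -2 - 32i + 21j + 41k = qp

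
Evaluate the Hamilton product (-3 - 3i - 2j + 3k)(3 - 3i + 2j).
-14 - 6i - 21j - 3k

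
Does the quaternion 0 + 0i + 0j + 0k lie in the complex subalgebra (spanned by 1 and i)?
Yes. The quaternion 0 has j- and k-coefficients y = z = 0, so it lies in the complex subalgebra spanned by 1 and i.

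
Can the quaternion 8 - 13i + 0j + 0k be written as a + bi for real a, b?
Yes. The quaternion 8 - 13i has j- and k-coefficients y = z = 0, so it lies in the complex subalgebra spanned by 1 and i.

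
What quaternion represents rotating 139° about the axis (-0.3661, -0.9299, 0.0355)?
0.3502 - 0.3429i - 0.871j + 0.0333k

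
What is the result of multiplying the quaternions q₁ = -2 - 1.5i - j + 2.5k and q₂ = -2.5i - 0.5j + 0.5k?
-5.5 + 5.75i - 4.5j - 2.75k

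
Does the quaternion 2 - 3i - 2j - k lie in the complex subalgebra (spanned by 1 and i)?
No. The quaternion 2 - 3i - 2j - k has j-coefficient y = -2 and k-coefficient z = -1, not both zero, so it does not lie in the complex subalgebra spanned by 1 and i.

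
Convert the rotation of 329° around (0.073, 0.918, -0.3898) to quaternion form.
-0.9636 + 0.0195i + 0.2453j - 0.1042k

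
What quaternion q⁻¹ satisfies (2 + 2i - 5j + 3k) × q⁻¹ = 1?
0.0476 - 0.0476i + 0.119j - 0.0714k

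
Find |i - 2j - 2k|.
3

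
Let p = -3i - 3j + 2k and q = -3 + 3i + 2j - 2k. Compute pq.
19 + 11i + 9j - 3k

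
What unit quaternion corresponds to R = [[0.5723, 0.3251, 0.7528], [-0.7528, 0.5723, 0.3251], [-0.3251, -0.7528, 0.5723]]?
0.8242 - 0.327i + 0.327j - 0.327k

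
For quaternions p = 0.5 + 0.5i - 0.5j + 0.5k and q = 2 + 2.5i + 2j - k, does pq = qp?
No: pq = 1.25 + 1.75i + 1.75j + 2.75k ≠ 1.25 + 2.75i - 1.75j - 1.75k = qp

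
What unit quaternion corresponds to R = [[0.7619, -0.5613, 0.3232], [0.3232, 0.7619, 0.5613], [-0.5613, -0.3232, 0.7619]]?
0.9063 - 0.244i + 0.244j + 0.244k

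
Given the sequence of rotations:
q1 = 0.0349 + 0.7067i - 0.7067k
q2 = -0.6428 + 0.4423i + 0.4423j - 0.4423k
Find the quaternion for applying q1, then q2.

q2 · q1 = -0.6476 - 0.7514i + 0.0154j + 0.1263k
-0.6476 - 0.7514i + 0.0154j + 0.1263k


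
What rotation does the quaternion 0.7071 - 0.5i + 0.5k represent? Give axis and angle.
axis = (-√2/2, 0, √2/2), θ = π/2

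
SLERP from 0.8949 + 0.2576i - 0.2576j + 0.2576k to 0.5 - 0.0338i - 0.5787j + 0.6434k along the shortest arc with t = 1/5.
0.8478 + 0.2054i - 0.3386j + 0.3527k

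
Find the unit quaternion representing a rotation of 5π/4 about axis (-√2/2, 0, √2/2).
-0.3827 - 0.6533i + 0.6533k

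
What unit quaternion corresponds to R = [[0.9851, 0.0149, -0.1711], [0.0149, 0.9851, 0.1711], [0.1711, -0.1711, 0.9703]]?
0.9925 - 0.0862i - 0.0862j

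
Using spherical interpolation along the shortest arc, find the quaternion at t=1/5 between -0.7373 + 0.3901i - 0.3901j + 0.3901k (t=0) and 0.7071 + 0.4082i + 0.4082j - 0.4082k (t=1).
-0.7732 + 0.2343i - 0.4167j + 0.4167k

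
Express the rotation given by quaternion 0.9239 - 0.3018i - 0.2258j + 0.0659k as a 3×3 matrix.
[[0.8893, 0.0145, -0.457], [0.2581, 0.8091, 0.5279], [0.3775, -0.5874, 0.7159]]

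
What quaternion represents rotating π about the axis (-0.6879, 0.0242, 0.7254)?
-0.6879i + 0.0242j + 0.7254k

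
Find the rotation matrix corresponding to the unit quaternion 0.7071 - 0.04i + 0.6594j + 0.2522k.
[[0.0032, -0.4094, 0.9123], [0.3039, 0.8696, 0.3892], [-0.9527, 0.276, 0.1272]]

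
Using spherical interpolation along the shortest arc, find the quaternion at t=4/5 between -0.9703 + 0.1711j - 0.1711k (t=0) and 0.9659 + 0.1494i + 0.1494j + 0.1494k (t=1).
-0.9767 - 0.1204i - 0.0855j - 0.1554k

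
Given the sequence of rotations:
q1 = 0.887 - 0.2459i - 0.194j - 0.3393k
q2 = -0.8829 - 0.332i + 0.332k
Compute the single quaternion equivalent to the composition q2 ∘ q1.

q2 · q1 = -0.7521 - 0.013i - 0.023j + 0.6585k
-0.7521 - 0.013i - 0.023j + 0.6585k


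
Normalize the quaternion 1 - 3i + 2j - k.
0.2582 - 0.7746i + 0.5164j - 0.2582k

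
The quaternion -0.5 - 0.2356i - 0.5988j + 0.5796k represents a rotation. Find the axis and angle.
axis = (-0.272, -0.6914, 0.6693), θ = 4π/3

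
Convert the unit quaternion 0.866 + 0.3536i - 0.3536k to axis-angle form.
axis = (√2/2, 0, -√2/2), θ = π/3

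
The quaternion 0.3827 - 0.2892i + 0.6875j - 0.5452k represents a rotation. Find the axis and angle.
axis = (-0.313, 0.7442, -0.5901), θ = 3π/4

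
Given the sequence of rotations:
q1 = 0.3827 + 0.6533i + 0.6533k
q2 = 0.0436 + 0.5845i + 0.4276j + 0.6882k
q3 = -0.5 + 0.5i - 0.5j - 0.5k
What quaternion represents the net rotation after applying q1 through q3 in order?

q2 · q1 = -0.8148 + 0.5315i + 0.2314j + 0.0125k
q3 · q2 · q1 = 0.2636 - 0.5637i + 0.0197j + 0.7826k
0.2636 - 0.5637i + 0.0197j + 0.7826k


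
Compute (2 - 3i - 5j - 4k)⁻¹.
0.037 + 0.0556i + 0.0926j + 0.0741k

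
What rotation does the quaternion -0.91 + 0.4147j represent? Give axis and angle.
axis = (0, 1, 0), θ = 311°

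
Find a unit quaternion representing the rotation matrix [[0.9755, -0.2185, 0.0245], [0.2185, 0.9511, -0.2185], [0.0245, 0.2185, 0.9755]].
0.9877 + 0.1106i + 0.1106k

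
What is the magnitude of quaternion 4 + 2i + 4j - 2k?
√40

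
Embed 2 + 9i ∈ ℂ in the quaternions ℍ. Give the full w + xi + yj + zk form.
2 + 9i + 0j + 0k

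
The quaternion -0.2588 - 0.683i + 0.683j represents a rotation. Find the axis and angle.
axis = (-√2/2, √2/2, 0), θ = 7π/6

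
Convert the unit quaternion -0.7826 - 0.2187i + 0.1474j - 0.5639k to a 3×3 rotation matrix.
[[0.3206, -0.9471, 0.0159], [0.8181, 0.2684, -0.5085], [0.4774, 0.1761, 0.8609]]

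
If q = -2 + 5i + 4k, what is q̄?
-2 - 5i - 4k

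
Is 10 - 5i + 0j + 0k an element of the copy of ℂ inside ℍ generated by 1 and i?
Yes. The quaternion 10 - 5i has j- and k-coefficients y = z = 0, so it lies in the complex subalgebra spanned by 1 and i.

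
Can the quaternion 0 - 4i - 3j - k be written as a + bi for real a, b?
No. The quaternion -4i - 3j - k has j-coefficient y = -3 and k-coefficient z = -1, not both zero, so it does not lie in the complex subalgebra spanned by 1 and i.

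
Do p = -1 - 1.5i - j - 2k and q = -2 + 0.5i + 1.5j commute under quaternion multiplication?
No: pq = 4.25 + 5.5i - 0.5j + 2.25k ≠ 4.25 - 0.5i + 1.5j + 5.75k = qp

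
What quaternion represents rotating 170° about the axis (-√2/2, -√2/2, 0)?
0.0872 - 0.7044i - 0.7044j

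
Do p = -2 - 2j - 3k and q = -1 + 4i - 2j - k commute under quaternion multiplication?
No: pq = -5 - 12i - 6j + 13k ≠ -5 - 4i + 18j - 3k = qp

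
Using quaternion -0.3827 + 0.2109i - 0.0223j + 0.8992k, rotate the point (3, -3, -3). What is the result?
(-5.08, -0.339, -1.039)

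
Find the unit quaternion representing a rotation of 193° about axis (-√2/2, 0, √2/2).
-0.1132 - 0.7026i + 0.7026k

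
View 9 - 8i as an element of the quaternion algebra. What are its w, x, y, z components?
9 - 8i + 0j + 0k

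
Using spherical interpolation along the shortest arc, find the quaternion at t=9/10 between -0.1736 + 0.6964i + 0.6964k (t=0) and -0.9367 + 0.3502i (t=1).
-0.9044 + 0.4176i + 0.0876k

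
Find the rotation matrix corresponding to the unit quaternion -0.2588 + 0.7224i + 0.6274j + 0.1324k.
[[0.1777, 0.975, -0.1335], [0.8379, -0.0788, 0.54], [0.516, -0.2078, -0.831]]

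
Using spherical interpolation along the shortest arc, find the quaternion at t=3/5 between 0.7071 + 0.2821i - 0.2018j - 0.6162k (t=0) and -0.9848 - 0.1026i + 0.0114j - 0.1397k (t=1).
0.9588 + 0.193i - 0.0976j - 0.184k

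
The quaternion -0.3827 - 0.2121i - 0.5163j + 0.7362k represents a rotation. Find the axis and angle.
axis = (-0.2296, -0.5588, 0.7969), θ = 5π/4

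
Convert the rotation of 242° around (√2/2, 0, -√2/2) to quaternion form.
-0.515 + 0.6061i - 0.6061k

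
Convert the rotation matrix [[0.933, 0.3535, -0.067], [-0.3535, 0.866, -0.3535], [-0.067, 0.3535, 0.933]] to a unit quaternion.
0.9659 + 0.183i - 0.183k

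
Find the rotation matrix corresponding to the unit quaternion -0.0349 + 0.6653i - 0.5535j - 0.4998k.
[[-0.1123, -0.7714, -0.6264], [-0.7016, -0.3848, 0.5997], [-0.7037, 0.5068, -0.498]]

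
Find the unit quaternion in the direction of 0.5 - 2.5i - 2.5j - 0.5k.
0.1387 - 0.6934i - 0.6934j - 0.1387k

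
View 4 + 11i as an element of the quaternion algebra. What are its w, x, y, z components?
4 + 11i + 0j + 0k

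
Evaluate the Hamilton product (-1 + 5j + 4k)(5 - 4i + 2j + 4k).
-31 + 16i + 7j + 36k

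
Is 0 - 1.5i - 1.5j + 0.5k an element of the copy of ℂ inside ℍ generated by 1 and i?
No. The quaternion -1.5i - 1.5j + 0.5k has j-coefficient y = -1.5 and k-coefficient z = 0.5, not both zero, so it does not lie in the complex subalgebra spanned by 1 and i.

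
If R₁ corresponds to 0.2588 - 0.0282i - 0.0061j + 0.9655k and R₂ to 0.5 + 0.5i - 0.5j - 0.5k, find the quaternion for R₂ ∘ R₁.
0.6232 - 0.3705i - 0.6011j + 0.3362k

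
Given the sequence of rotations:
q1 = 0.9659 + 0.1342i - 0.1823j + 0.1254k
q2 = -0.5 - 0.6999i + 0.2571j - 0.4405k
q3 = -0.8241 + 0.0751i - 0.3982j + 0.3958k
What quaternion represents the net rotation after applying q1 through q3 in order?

q2 · q1 = -0.2869 - 0.7912i + 0.3681j - 0.3951k
q3 · q2 · q1 = 0.5988 + 0.6421i - 0.4726j - 0.0754k
0.5988 + 0.6421i - 0.4726j - 0.0754k


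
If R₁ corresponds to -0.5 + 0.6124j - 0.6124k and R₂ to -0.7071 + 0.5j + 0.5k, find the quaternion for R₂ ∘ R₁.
0.3535 - 0.6124i - 0.683j + 0.183k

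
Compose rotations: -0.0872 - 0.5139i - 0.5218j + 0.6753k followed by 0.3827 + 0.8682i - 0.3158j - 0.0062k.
0.2522 - 0.4889i - 0.7553j - 0.3563k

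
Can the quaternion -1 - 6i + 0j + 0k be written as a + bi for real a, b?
Yes. The quaternion -1 - 6i has j- and k-coefficients y = z = 0, so it lies in the complex subalgebra spanned by 1 and i.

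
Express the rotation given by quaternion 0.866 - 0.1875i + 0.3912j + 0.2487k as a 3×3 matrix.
[[0.5702, -0.5774, 0.5843], [0.284, 0.806, 0.5193], [-0.7708, -0.1302, 0.6236]]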